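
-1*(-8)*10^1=80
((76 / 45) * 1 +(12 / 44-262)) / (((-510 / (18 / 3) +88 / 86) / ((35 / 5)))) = 38744419 / 1787445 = 21.68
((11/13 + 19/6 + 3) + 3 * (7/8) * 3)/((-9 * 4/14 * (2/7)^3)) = -11152645/44928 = -248.23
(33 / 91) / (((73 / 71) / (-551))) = -1290993 / 6643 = -194.34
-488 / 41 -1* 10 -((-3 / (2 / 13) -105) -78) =14809 / 82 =180.60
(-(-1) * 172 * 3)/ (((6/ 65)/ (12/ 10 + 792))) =4433988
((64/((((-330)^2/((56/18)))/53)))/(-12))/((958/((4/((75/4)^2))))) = -189952/1980567703125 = -0.00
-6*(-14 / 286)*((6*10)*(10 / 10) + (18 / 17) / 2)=43218 / 2431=17.78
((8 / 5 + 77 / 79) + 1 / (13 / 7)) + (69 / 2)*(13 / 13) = 386287 / 10270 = 37.61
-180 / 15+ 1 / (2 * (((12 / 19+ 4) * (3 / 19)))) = -5975 / 528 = -11.32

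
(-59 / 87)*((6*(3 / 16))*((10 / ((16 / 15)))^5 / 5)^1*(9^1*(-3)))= 2268158203125 / 7602176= 298356.44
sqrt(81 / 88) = 9* sqrt(22) / 44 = 0.96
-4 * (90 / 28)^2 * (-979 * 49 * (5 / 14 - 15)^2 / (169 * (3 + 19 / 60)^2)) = 74982160687500 / 327935881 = 228648.85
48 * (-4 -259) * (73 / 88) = -10472.18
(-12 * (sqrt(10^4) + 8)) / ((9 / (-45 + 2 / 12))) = 6456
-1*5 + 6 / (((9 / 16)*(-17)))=-5.63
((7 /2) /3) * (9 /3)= 7 /2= 3.50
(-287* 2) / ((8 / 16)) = -1148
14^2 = 196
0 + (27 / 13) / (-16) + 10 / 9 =1837 / 1872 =0.98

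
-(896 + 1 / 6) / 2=-5377 / 12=-448.08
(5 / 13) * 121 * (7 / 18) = 4235 / 234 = 18.10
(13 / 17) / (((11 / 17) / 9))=117 / 11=10.64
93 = 93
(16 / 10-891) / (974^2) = -4447 / 4743380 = -0.00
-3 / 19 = -0.16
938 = 938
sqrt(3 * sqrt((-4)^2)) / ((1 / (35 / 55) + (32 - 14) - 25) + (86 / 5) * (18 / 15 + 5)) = 175 * sqrt(3) / 8856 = 0.03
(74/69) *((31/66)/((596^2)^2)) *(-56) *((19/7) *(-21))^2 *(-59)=171009671/3990392110496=0.00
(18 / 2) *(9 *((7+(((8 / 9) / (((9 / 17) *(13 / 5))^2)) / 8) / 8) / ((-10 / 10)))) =-6906481 / 12168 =-567.59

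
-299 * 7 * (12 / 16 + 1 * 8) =-73255 / 4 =-18313.75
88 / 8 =11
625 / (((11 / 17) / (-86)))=-913750 / 11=-83068.18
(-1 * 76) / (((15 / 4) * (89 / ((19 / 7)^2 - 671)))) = 9885472 / 65415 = 151.12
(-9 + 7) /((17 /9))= -18 /17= -1.06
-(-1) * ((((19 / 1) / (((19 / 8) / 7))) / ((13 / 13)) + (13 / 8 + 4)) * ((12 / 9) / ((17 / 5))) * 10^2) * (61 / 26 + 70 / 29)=448625 / 39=11503.21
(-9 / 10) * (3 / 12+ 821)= -5913 / 8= -739.12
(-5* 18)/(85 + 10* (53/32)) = -0.89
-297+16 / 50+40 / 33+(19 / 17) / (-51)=-70452154 / 238425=-295.49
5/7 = 0.71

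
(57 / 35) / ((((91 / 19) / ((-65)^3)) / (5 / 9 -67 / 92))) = 16127.42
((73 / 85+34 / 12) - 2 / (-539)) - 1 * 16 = -3382283 / 274890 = -12.30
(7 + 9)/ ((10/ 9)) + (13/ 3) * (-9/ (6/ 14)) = -76.60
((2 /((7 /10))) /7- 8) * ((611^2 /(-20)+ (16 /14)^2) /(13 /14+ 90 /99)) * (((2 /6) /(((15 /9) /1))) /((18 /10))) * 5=12474768218 /291207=42838.15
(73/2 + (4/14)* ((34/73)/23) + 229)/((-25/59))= -626.59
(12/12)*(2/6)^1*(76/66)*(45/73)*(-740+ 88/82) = -5756240/32923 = -174.84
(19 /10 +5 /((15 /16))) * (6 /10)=217 /50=4.34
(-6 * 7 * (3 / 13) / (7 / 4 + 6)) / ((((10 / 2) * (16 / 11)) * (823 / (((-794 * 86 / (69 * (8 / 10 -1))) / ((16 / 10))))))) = -19717005 / 30513548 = -0.65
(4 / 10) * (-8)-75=-391 / 5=-78.20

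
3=3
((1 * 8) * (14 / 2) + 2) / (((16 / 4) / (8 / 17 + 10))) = 2581 / 17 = 151.82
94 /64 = 47 /32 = 1.47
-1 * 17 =-17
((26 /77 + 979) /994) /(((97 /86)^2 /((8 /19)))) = 2230899856 /6841387399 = 0.33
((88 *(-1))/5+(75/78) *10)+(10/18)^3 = -370226/47385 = -7.81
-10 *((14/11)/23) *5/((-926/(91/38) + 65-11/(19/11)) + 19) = 1210300/135189791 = 0.01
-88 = -88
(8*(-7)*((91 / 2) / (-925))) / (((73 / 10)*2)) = 2548 / 13505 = 0.19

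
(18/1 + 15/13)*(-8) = -1992/13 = -153.23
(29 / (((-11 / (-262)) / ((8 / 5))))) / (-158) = -30392 / 4345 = -6.99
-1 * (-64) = 64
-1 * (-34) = 34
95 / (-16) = -95 / 16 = -5.94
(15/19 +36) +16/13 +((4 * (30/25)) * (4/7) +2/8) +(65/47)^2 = 42.93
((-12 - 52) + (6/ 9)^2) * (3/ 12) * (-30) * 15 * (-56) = -400400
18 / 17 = 1.06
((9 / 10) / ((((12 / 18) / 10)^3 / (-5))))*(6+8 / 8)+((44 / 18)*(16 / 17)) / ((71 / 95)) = -2309678495 / 21726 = -106309.42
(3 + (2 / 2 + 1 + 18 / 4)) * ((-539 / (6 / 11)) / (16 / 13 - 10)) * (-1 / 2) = -77077 / 144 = -535.26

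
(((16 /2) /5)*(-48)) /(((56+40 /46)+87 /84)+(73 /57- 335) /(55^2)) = -8528002560 /6417650507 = -1.33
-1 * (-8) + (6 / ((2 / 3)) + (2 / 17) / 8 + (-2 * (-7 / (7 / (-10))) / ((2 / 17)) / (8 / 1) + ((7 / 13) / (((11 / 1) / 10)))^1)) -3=-16399 / 2431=-6.75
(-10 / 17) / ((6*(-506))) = 5 / 25806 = 0.00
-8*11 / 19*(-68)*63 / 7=53856 / 19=2834.53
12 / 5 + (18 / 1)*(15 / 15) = 102 / 5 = 20.40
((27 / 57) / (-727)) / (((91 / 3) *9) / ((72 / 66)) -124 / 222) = -0.00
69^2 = 4761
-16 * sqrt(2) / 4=-4 * sqrt(2)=-5.66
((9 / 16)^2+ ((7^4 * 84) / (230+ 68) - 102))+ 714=49171749 / 38144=1289.11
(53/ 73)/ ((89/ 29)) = 0.24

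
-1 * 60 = -60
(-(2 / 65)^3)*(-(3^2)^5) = 472392 / 274625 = 1.72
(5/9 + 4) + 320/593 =27193/5337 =5.10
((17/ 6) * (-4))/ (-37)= 34/ 111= 0.31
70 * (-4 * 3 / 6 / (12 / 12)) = -140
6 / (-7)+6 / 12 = -5 / 14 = -0.36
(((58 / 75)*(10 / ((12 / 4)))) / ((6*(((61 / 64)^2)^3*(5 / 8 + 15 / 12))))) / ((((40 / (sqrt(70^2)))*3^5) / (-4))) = -223200860438528 / 25351888213689075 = -0.01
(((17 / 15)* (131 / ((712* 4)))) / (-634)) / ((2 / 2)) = -2227 / 27084480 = -0.00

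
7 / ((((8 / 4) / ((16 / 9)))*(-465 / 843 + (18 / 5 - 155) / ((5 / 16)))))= -393400 / 30666123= -0.01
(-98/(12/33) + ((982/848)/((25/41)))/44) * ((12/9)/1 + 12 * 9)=-29460.61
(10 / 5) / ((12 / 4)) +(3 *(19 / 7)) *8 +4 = 1466 / 21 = 69.81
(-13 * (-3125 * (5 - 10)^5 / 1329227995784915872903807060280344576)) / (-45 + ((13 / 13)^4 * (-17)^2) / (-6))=29296875 / 28578401909375691267431851796027408384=0.00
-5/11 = -0.45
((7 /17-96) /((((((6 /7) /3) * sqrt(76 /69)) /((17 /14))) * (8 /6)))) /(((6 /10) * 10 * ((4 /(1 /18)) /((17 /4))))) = -27625 * sqrt(1311) /350208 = -2.86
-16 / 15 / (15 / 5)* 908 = -14528 / 45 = -322.84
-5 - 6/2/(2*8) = -83/16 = -5.19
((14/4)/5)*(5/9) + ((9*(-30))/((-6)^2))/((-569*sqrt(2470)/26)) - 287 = -5159/18 + 3*sqrt(2470)/21622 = -286.60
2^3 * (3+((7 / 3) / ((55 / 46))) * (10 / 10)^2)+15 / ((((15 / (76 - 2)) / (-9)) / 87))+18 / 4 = -19106303 / 330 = -57897.89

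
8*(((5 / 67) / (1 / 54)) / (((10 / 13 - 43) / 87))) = -271440 / 4087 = -66.42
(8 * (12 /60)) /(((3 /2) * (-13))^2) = 32 /7605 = 0.00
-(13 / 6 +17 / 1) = -115 / 6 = -19.17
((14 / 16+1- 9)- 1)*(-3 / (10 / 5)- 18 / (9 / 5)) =1495 / 16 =93.44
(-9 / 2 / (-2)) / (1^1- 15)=-9 / 56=-0.16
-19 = -19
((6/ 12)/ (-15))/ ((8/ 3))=-1/ 80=-0.01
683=683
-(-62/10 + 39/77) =2192/385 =5.69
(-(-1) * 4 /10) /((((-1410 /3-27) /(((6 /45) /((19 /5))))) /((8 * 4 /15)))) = -128 /2124675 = -0.00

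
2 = 2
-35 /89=-0.39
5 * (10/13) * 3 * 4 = 600/13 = 46.15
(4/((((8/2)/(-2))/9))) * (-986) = 17748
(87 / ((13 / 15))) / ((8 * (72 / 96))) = 435 / 26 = 16.73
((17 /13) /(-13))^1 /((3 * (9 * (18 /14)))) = -119 /41067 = -0.00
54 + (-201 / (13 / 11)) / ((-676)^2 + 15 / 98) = 31437914748 / 582187619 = 54.00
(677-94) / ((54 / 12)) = 1166 / 9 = 129.56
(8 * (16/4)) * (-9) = -288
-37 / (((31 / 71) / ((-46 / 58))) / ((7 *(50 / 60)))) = 2114735 / 5394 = 392.05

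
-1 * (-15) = 15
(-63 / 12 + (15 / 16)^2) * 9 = -10071 / 256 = -39.34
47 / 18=2.61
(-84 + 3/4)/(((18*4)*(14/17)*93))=-629/41664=-0.02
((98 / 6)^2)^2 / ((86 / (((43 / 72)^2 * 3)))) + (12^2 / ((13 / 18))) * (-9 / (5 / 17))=-94903280341 / 18195840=-5215.66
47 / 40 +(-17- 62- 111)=-7553 / 40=-188.82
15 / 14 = 1.07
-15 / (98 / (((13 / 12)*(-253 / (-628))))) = -16445 / 246176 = -0.07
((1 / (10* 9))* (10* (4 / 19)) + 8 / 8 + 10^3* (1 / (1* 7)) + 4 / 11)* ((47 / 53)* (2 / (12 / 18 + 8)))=89265361 / 3024021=29.52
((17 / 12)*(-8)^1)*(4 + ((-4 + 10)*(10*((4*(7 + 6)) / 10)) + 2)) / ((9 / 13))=-46852 / 9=-5205.78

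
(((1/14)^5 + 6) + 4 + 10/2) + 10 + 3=15059073/537824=28.00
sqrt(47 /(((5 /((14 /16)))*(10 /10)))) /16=0.18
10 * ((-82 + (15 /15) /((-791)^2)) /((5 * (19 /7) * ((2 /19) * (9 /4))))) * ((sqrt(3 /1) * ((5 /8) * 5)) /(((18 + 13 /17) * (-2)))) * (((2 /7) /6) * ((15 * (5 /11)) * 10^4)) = 119458.63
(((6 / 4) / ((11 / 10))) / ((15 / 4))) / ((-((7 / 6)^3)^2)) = -186624 / 1294139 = -0.14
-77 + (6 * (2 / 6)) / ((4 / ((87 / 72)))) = -3667 / 48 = -76.40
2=2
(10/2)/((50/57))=57/10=5.70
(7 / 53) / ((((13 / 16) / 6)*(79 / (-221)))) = -11424 / 4187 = -2.73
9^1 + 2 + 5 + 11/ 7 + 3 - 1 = 137/ 7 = 19.57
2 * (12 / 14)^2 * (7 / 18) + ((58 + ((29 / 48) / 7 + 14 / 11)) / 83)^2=101907614209 / 94106605824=1.08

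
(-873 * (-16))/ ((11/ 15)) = 19047.27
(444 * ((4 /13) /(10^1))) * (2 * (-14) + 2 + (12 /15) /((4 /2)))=-113664 /325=-349.74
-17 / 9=-1.89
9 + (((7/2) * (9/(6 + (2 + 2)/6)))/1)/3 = 423/40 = 10.58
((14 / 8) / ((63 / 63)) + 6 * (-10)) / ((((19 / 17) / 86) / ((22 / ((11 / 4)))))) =-681292 / 19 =-35857.47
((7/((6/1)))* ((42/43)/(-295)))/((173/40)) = -392/438901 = -0.00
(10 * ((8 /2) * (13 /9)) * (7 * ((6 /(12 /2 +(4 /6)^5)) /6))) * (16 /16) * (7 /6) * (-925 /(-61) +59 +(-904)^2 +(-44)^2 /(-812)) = 16577337355488 /263581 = 62892762.97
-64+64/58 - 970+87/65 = -1944487/1885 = -1031.56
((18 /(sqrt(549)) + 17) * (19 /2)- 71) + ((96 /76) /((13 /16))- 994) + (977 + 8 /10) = 57 * sqrt(61) /61 + 187361 /2470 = 83.15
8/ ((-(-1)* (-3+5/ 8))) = -64/ 19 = -3.37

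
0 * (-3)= 0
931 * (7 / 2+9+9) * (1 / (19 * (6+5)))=2107 / 22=95.77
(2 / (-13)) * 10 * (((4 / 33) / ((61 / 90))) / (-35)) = 480 / 61061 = 0.01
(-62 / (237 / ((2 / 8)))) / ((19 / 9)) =-93 / 3002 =-0.03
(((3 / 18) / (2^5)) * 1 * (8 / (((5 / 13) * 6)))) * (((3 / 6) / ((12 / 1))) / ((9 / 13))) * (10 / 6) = 169 / 93312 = 0.00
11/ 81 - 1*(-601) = 48692/ 81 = 601.14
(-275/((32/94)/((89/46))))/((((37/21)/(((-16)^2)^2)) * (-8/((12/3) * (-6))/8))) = -1187356262400/851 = -1395248251.94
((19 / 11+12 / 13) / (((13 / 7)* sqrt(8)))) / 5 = 2653* sqrt(2) / 37180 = 0.10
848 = 848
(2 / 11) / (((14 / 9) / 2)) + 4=326 / 77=4.23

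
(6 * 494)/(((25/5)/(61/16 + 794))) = 1891773/4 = 472943.25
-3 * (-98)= 294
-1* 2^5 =-32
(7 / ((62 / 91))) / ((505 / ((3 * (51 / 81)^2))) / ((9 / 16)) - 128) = 14161 / 864032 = 0.02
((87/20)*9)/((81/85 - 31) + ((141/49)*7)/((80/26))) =-186354/111863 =-1.67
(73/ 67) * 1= 73/ 67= 1.09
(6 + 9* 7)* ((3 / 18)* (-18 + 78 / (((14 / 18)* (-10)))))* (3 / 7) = -67689 / 490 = -138.14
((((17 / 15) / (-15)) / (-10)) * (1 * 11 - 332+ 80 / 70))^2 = 1448791969 / 248062500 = 5.84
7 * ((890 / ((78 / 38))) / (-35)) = -3382 / 39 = -86.72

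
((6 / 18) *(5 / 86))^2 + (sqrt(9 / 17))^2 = 599501 / 1131588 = 0.53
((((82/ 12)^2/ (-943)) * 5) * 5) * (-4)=1025/ 207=4.95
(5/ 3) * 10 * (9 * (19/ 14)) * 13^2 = 240825/ 7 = 34403.57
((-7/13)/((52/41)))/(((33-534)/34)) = 4879/169338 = 0.03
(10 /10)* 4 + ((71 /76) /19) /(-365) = 2108169 /527060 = 4.00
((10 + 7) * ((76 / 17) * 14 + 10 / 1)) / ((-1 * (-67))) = 1234 / 67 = 18.42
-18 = -18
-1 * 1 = -1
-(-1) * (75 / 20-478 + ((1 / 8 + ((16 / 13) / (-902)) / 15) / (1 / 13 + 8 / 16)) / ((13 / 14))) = -2501244641 / 5276700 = -474.02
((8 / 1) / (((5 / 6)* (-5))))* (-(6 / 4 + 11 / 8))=138 / 25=5.52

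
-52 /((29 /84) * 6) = -728 /29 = -25.10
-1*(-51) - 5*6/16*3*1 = 363/8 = 45.38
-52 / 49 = -1.06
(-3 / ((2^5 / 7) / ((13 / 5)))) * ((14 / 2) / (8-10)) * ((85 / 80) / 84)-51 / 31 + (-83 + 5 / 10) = -53374123 / 634880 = -84.07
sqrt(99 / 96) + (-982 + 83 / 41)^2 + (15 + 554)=sqrt(66) / 8 + 1615308530 / 1681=960922.21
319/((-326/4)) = -3.91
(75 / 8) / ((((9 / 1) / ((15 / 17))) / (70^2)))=153125 / 34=4503.68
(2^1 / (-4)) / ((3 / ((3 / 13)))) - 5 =-131 / 26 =-5.04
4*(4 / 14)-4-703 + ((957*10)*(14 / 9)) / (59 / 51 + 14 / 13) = 61771399 / 10367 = 5958.46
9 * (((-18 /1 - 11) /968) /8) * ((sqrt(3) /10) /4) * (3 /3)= -261 * sqrt(3) /309760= -0.00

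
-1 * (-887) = 887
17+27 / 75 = 434 / 25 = 17.36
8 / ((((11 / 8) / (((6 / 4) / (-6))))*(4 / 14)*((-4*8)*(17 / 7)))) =49 / 748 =0.07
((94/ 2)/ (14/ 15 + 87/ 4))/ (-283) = -2820/ 385163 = -0.01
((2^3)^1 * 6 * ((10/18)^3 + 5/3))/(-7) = -21440/1701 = -12.60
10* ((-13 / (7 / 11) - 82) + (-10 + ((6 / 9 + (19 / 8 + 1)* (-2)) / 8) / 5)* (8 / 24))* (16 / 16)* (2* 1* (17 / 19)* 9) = -18132047 / 1064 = -17041.40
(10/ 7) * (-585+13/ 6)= -17485/ 21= -832.62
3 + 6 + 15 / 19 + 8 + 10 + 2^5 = 1136 / 19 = 59.79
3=3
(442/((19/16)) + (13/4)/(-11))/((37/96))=964.97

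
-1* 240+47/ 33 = -7873/ 33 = -238.58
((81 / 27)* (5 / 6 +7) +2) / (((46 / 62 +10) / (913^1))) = 481151 / 222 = 2167.35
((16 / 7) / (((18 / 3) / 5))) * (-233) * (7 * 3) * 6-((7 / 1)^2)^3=-173569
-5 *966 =-4830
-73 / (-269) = 73 / 269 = 0.27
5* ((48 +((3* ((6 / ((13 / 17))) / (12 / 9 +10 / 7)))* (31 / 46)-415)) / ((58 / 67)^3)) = -9421267135465 / 3383632304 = -2784.36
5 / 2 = 2.50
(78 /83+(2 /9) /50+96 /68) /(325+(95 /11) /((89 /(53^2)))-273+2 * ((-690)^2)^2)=732253819 /140902462309802308425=0.00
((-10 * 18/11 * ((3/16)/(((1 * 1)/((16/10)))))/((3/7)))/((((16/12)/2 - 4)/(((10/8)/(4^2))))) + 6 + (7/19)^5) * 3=32816571045/1743173696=18.83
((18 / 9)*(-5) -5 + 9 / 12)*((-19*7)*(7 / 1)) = 53067 / 4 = 13266.75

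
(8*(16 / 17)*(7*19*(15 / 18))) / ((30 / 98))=417088 / 153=2726.07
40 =40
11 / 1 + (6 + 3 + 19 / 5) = 119 / 5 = 23.80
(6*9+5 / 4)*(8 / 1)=442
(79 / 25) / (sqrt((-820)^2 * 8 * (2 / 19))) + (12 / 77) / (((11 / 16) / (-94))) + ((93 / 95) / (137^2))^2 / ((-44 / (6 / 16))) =-1836151618588724319 / 86171344245509600 + 79 * sqrt(19) / 82000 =-21.30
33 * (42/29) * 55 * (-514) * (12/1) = -470186640/29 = -16213332.41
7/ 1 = 7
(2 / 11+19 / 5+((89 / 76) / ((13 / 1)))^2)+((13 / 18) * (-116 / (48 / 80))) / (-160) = 1762180943 / 362393460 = 4.86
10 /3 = 3.33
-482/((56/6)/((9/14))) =-6507/196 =-33.20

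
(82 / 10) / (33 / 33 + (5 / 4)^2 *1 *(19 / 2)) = 1312 / 2535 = 0.52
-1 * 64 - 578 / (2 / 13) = -3821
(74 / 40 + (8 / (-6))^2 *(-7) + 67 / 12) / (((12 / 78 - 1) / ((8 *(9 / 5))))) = 2132 / 25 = 85.28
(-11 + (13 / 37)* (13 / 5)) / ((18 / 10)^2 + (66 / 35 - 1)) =-32655 / 13357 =-2.44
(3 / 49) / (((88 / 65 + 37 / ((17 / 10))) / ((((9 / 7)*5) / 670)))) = 29835 / 1174145252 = 0.00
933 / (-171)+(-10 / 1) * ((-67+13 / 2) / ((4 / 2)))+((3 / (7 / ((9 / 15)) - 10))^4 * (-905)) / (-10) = 44427106 / 35625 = 1247.08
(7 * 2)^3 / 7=392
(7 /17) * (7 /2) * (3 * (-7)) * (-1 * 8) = 4116 /17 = 242.12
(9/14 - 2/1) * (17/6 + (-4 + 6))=-551/84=-6.56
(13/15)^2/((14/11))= 1859/3150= 0.59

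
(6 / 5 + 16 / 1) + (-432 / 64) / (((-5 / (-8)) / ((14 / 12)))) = 23 / 5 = 4.60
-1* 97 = -97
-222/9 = -74/3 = -24.67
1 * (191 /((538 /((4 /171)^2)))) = 1528 /7865829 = 0.00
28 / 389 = 0.07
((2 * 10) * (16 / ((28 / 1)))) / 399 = 80 / 2793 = 0.03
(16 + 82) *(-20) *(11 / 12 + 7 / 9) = -29890 / 9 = -3321.11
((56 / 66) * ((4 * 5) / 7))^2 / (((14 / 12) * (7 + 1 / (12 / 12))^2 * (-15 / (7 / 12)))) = -10 / 3267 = -0.00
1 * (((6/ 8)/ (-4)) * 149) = -447/ 16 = -27.94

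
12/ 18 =2/ 3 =0.67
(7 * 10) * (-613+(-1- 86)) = -49000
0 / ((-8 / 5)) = 0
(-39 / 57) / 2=-13 / 38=-0.34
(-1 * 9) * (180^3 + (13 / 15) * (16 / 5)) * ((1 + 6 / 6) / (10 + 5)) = -874800416 / 125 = -6998403.33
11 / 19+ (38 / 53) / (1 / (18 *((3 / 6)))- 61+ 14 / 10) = 1528201 / 2695739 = 0.57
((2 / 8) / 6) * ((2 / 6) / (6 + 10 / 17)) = 17 / 8064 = 0.00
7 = 7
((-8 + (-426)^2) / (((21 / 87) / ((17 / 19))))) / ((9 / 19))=1420059.11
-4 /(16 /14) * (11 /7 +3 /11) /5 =-71 /55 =-1.29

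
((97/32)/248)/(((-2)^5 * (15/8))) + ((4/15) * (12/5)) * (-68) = -103612901/2380800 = -43.52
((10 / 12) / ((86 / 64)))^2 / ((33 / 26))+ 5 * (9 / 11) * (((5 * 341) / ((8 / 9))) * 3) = 103420569925 / 4393224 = 23540.93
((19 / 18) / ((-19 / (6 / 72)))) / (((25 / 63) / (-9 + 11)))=-7 / 300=-0.02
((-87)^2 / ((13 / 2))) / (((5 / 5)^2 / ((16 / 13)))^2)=3875328 / 2197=1763.92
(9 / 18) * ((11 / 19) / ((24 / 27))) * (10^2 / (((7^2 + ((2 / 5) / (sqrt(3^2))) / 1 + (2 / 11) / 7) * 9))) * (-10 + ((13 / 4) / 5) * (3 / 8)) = -99162525 / 138086528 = -0.72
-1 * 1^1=-1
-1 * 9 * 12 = -108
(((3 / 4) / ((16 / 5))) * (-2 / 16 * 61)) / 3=-305 / 512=-0.60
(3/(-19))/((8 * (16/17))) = -51/2432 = -0.02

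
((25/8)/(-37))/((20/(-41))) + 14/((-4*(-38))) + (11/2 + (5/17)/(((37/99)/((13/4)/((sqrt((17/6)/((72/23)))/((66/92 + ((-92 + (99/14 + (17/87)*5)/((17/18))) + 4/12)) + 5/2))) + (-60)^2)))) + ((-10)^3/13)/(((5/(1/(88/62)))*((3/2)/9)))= 151692878945/54687776 - 122472412920*sqrt(1173)/19520916247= 2558.92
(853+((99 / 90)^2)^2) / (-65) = -8544641 / 650000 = -13.15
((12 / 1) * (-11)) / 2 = -66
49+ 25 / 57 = 2818 / 57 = 49.44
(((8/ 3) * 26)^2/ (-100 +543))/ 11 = 43264/ 43857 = 0.99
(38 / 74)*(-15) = -285 / 37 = -7.70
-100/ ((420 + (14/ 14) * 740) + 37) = -100/ 1197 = -0.08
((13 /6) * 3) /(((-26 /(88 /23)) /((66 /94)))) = -726 /1081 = -0.67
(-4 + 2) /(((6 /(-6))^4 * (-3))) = 2 /3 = 0.67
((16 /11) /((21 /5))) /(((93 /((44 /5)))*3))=64 /5859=0.01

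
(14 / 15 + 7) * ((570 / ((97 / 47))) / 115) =212534 / 11155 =19.05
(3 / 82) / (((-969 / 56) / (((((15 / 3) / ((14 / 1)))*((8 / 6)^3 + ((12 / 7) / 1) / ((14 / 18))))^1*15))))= -17800 / 343539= -0.05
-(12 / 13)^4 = -20736 / 28561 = -0.73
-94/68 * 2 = -47/17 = -2.76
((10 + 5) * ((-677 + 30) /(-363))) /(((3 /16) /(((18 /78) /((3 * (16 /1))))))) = 3235 /4719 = 0.69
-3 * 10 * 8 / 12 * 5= -100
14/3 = 4.67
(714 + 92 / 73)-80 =46374 / 73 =635.26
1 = 1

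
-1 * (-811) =811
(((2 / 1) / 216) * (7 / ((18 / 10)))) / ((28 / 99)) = 55 / 432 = 0.13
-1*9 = -9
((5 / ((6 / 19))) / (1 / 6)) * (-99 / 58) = -9405 / 58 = -162.16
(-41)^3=-68921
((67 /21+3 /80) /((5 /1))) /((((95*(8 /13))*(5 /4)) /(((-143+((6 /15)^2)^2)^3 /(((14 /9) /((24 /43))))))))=-452731138807884067989 /48868408203125000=-9264.29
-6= -6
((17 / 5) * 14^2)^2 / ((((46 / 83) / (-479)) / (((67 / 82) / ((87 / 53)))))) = -391844966396492 / 2051025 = -191048361.87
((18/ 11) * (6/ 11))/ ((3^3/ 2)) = 0.07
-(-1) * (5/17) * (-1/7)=-0.04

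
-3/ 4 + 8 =29/ 4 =7.25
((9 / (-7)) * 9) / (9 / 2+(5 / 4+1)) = -12 / 7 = -1.71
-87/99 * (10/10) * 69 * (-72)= 48024/11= 4365.82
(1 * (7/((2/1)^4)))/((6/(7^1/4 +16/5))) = 231/640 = 0.36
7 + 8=15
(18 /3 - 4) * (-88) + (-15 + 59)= -132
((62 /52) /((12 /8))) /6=31 /234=0.13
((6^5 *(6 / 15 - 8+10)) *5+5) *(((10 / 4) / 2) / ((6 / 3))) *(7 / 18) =22681.22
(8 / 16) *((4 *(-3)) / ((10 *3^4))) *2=-2 / 135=-0.01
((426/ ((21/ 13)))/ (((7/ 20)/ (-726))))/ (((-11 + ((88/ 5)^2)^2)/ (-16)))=24367200000/ 267106399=91.23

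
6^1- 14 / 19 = 100 / 19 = 5.26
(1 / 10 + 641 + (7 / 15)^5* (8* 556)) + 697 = 2181754447 / 1518750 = 1436.55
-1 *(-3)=3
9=9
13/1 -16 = -3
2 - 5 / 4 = 3 / 4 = 0.75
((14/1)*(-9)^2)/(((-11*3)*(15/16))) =-2016/55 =-36.65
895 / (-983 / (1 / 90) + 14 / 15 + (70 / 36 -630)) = -80550 / 8018741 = -0.01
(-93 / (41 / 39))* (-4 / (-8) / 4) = -3627 / 328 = -11.06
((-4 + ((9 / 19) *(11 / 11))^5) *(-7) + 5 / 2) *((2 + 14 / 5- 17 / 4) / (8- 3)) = 1652368883 / 495219800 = 3.34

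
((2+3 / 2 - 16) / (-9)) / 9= 25 / 162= 0.15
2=2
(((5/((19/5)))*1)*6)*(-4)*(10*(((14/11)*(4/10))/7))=-4800/209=-22.97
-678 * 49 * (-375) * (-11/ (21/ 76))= -495957000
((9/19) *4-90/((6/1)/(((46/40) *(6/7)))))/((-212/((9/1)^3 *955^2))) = 2279826285525/56392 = 40428186.37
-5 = -5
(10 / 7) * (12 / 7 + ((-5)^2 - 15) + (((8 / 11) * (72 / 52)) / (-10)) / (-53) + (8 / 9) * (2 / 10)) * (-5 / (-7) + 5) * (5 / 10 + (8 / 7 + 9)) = 169237001200 / 163774611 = 1033.35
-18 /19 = -0.95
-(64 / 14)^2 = -1024 / 49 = -20.90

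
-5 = -5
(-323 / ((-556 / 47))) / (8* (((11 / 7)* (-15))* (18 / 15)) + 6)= -106267 / 857352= -0.12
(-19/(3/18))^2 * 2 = 25992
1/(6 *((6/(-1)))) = -1/36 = -0.03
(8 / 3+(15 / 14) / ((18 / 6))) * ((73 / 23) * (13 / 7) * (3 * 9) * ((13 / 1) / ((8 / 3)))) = 42303573 / 18032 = 2346.03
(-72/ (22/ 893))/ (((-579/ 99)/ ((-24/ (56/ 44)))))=-12730608/ 1351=-9423.10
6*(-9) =-54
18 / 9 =2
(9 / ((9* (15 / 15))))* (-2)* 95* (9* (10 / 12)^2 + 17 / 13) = -37335 / 26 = -1435.96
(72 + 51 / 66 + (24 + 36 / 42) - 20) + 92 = 26123 / 154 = 169.63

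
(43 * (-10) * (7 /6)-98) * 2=-3598 /3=-1199.33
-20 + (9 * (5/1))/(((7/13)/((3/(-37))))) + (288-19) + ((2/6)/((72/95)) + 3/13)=176650385/727272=242.89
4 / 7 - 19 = -129 / 7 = -18.43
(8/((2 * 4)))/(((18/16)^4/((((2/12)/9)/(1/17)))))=34816/177147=0.20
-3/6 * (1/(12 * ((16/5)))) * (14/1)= -35/192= -0.18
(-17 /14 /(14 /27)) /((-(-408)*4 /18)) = -81 /3136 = -0.03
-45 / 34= -1.32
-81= -81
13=13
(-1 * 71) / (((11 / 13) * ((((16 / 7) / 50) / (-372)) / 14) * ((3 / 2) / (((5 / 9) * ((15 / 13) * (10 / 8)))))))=337028125 / 66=5106486.74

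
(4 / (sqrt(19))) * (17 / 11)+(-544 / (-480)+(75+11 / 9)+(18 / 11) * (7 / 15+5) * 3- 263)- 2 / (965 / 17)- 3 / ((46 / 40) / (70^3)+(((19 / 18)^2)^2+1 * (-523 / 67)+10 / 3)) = -147000211536436026904 / 930882669030793215+68 * sqrt(19) / 209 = -156.50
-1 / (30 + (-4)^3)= 1 / 34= 0.03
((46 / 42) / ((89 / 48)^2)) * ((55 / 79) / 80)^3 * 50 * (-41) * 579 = -54504150525 / 218700267464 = -0.25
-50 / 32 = -25 / 16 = -1.56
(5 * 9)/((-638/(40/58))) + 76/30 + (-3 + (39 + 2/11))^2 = 2002059128/1526415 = 1311.61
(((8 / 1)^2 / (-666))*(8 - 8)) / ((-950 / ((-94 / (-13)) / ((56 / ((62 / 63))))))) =0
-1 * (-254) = 254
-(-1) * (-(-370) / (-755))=-74 / 151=-0.49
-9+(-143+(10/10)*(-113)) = -265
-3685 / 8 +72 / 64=-919 / 2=-459.50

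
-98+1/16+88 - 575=-9359/16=-584.94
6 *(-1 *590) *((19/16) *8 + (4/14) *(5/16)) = -475245/14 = -33946.07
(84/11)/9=28/33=0.85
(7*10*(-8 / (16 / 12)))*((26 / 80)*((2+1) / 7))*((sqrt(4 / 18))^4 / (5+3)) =-13 / 36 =-0.36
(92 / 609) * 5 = 460 / 609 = 0.76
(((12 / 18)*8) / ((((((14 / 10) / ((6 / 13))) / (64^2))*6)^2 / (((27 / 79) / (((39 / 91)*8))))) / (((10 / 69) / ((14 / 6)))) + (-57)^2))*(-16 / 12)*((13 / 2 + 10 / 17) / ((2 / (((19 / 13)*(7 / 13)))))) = -268880052224000 / 44045159865999721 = -0.01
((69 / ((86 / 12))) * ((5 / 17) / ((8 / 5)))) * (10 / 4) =25875 / 5848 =4.42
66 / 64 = 33 / 32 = 1.03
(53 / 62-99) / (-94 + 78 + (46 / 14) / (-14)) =298165 / 49321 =6.05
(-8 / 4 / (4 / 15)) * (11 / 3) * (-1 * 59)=1622.50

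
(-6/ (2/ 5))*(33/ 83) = -495/ 83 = -5.96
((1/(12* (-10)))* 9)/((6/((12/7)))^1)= -3/140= -0.02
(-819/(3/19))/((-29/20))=103740/29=3577.24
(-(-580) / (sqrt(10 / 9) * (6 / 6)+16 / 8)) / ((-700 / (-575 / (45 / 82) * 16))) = 875104 / 91 - 437552 * sqrt(10) / 273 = 4548.17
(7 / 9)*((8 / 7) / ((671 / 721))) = 5768 / 6039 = 0.96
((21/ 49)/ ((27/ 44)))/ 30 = 22/ 945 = 0.02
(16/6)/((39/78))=5.33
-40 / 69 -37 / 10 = -2953 / 690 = -4.28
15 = 15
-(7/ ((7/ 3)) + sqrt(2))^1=-3 - sqrt(2)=-4.41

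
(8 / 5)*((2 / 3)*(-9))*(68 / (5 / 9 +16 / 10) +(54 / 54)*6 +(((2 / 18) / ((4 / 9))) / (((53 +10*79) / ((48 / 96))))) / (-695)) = -34140690526 / 94718075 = -360.45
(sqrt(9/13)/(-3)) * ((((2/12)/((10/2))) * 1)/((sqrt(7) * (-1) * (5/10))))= 0.01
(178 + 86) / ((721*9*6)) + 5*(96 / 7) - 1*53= 14441 / 927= 15.58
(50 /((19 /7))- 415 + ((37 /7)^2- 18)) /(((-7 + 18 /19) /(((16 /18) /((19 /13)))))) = 37436048 /963585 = 38.85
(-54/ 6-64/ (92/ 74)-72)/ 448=-3047/ 10304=-0.30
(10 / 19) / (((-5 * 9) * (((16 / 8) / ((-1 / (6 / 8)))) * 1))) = 4 / 513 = 0.01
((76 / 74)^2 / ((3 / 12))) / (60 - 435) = -0.01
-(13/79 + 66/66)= -92/79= -1.16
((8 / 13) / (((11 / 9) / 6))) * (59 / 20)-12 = -2208 / 715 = -3.09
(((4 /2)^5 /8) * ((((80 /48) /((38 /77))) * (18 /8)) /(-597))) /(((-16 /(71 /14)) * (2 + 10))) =3905 /2903808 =0.00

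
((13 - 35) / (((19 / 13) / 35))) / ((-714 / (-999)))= -238095 / 323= -737.14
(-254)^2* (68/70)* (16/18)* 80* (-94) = -26392721408/63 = -418932085.84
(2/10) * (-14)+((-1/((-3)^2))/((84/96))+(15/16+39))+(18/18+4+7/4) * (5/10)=203543/5040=40.39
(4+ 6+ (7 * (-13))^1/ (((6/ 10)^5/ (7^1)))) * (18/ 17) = -3976390/ 459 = -8663.16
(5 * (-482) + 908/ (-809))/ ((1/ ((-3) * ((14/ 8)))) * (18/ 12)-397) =13654186/ 2249829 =6.07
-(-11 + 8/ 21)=10.62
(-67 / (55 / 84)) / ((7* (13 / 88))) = -6432 / 65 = -98.95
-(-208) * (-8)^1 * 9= -14976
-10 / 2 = -5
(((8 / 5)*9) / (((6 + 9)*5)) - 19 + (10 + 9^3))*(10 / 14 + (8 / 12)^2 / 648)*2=218968376 / 212625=1029.83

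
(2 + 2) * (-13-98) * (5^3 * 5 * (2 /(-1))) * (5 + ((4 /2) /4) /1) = 3052500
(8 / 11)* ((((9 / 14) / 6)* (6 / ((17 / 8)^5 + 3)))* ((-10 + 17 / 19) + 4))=-114425856 / 2221069543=-0.05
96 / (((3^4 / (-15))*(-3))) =160 / 27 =5.93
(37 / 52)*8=74 / 13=5.69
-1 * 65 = -65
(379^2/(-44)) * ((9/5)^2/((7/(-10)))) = 15110.29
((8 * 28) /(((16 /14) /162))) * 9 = 285768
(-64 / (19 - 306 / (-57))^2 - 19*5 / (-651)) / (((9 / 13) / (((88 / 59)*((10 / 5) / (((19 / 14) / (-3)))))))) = -1282327904 / 3528728109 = -0.36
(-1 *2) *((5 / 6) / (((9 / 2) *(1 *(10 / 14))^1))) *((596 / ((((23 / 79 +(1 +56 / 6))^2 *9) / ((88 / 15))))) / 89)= -1145647888 / 57134244645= -0.02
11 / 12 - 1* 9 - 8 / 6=-9.42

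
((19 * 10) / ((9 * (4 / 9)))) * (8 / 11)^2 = 3040 / 121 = 25.12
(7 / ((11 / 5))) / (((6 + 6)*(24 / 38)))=665 / 1584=0.42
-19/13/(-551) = 1/377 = 0.00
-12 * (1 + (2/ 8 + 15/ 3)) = -75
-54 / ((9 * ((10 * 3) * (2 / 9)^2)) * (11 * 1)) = -81 / 220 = -0.37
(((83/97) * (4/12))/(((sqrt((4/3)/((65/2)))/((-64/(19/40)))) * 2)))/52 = -1.82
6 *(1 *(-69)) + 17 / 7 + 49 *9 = 206 / 7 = 29.43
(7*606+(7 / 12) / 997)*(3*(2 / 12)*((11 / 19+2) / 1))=2486813455 / 454632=5469.95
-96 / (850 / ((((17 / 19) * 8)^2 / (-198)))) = 8704 / 297825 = 0.03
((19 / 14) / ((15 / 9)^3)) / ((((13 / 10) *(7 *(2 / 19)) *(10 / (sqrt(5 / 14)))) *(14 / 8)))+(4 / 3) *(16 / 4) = 9747 *sqrt(70) / 7803250+16 / 3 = 5.34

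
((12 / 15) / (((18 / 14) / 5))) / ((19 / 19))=28 / 9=3.11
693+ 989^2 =978814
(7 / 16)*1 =7 / 16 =0.44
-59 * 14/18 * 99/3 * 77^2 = -26935447/3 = -8978482.33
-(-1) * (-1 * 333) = -333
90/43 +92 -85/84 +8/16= 338015/3612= 93.58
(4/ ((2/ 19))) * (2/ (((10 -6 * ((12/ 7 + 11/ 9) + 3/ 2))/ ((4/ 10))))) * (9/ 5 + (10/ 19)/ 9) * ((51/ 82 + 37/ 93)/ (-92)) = 86503571/ 2295521325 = 0.04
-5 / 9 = -0.56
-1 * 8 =-8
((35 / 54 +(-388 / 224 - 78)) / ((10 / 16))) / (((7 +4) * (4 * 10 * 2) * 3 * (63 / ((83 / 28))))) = -396989 / 176033088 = -0.00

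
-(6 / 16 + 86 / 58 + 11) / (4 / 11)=-32813 / 928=-35.36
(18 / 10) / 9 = 1 / 5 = 0.20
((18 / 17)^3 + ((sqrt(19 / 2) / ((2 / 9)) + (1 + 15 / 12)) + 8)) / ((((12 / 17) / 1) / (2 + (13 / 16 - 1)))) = 6518069 / 221952 + 1479 * sqrt(38) / 256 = 64.98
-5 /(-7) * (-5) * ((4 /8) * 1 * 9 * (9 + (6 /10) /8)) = -16335 /112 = -145.85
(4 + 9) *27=351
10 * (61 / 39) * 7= 4270 / 39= 109.49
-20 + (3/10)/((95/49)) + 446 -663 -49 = -271553/950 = -285.85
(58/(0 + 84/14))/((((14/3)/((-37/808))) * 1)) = -0.09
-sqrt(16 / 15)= -4*sqrt(15) / 15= -1.03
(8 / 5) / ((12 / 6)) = 4 / 5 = 0.80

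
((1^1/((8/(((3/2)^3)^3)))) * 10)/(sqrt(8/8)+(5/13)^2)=16632135/397312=41.86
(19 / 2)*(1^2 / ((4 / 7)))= 16.62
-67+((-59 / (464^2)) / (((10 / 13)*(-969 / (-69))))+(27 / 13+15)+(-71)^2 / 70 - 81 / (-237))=22.43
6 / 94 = 3 / 47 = 0.06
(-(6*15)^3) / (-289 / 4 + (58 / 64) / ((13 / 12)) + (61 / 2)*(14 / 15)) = 16974.49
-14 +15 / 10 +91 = 157 / 2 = 78.50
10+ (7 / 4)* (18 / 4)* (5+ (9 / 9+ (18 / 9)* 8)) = 733 / 4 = 183.25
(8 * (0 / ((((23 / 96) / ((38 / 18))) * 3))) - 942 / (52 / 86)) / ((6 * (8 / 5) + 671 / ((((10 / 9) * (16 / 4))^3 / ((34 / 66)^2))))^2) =-3345903616000000 / 290404009782471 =-11.52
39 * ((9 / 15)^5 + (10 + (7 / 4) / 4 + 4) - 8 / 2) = 20504757 / 50000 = 410.10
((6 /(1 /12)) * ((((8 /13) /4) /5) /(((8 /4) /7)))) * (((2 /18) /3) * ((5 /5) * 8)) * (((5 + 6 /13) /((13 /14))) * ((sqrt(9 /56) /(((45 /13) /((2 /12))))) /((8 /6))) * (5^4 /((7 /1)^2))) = 7100 * sqrt(14) /10647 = 2.50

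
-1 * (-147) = 147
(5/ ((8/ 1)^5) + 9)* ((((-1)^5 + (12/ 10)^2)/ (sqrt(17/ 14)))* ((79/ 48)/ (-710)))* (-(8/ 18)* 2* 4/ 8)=256282873* sqrt(238)/ 1067876352000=0.00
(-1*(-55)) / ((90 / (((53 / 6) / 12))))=583 / 1296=0.45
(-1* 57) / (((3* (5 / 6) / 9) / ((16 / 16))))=-205.20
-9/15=-3/5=-0.60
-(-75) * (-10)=-750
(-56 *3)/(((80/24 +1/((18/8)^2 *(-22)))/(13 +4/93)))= -30261924/45911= -659.14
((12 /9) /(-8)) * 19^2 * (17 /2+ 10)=-13357 /12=-1113.08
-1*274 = -274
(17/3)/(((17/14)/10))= 140/3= 46.67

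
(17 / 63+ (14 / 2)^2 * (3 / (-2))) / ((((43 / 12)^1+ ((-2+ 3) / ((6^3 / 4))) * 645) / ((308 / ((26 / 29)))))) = -11773652 / 7267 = -1620.15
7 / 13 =0.54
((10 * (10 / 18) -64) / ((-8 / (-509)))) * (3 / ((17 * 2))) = -133867 / 408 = -328.11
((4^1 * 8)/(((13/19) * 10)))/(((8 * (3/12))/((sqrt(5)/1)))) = 152 * sqrt(5)/65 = 5.23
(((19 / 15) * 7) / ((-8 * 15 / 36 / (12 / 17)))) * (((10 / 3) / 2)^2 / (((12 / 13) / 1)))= -1729 / 306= -5.65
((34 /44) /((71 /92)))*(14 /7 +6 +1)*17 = 119646 /781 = 153.20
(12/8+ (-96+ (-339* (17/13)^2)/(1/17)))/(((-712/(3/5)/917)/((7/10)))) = 12952084887/2406560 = 5381.99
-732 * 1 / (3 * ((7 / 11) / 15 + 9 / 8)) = -322080 / 1541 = -209.01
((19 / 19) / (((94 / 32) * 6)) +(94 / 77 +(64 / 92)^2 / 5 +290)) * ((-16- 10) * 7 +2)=-100407928704 / 1914451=-52447.37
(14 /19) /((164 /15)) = 105 /1558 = 0.07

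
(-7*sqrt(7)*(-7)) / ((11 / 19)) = 931*sqrt(7) / 11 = 223.93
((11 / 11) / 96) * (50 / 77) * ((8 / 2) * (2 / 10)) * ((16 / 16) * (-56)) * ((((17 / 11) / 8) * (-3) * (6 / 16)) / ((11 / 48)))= 765 / 2662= 0.29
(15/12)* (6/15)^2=0.20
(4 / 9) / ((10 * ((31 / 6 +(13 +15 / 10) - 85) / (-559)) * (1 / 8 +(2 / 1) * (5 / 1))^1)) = 2236 / 59535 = 0.04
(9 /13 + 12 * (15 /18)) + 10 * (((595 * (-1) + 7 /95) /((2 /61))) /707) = -6135941 /24947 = -245.96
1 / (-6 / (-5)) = 0.83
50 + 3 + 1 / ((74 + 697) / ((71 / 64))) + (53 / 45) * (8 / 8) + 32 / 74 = 1495590253 / 27385920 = 54.61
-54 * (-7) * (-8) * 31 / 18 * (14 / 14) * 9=-46872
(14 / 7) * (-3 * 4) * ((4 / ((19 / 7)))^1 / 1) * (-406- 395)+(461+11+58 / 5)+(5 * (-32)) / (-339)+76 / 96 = 7423888589 / 257640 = 28814.97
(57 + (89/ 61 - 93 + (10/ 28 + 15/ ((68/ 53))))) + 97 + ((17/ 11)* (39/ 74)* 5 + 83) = 1909494051/ 11817652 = 161.58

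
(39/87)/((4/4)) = 13/29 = 0.45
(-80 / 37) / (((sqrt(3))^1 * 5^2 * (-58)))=8 * sqrt(3) / 16095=0.00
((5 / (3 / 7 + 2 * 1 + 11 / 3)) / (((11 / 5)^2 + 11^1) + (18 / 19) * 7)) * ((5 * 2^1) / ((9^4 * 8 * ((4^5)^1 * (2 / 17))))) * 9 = 1413125 / 2719777554432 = 0.00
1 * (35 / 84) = 5 / 12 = 0.42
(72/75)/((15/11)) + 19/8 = 3079/1000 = 3.08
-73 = -73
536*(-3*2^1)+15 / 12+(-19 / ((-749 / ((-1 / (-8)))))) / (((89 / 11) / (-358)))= -428615605 / 133322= -3214.89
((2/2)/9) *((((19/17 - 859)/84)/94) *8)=-14584/151011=-0.10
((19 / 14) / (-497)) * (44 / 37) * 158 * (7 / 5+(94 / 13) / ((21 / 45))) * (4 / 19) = -106880048 / 58568965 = -1.82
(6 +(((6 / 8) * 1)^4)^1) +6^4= 1302.32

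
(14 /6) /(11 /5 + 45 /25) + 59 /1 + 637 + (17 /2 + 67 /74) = 313459 /444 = 705.99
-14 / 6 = -2.33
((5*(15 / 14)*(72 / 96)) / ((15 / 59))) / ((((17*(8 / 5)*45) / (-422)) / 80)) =-311225 / 714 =-435.89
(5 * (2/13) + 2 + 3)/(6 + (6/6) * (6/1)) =25/52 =0.48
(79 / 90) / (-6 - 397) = -79 / 36270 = -0.00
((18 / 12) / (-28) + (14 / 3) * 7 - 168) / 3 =-22745 / 504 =-45.13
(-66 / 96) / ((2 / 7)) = -77 / 32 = -2.41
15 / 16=0.94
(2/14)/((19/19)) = 1/7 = 0.14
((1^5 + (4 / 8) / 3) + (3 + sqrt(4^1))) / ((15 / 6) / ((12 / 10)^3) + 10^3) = 2664 / 432625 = 0.01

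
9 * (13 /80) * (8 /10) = 117 /100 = 1.17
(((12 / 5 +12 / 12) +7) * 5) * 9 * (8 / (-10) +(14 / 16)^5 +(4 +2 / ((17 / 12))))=1670017167 / 696320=2398.35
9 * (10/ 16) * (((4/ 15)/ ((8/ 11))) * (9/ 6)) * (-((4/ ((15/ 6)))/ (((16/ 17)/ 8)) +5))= -9207/ 160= -57.54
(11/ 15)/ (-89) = -11/ 1335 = -0.01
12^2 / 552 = 6 / 23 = 0.26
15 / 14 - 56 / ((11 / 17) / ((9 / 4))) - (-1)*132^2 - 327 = 2603115 / 154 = 16903.34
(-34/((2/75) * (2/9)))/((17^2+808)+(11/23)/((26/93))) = -3431025/657029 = -5.22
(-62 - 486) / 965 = -548 / 965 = -0.57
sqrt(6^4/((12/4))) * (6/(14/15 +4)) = 540 * sqrt(3)/37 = 25.28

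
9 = 9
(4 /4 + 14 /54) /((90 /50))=170 /243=0.70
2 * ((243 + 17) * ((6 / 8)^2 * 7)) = 2047.50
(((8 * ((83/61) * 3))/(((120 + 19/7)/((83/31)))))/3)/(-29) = -385784/47106701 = -0.01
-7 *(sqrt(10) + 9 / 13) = -7 *sqrt(10) - 63 / 13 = -26.98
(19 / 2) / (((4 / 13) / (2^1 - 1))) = 247 / 8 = 30.88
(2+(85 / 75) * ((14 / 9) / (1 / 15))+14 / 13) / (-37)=-0.80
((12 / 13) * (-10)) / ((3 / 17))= -680 / 13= -52.31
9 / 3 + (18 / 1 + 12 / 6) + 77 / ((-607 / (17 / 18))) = 249989 / 10926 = 22.88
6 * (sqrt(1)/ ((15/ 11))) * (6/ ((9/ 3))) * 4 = 176/ 5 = 35.20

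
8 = 8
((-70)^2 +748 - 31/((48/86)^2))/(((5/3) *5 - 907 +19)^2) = 3195929/445716544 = 0.01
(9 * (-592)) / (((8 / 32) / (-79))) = 1683648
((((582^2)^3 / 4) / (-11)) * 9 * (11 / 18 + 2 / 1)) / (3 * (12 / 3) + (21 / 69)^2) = -120781787014262007864 / 70367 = -1716454971993434.53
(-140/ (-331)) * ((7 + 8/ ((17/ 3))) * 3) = 60060/ 5627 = 10.67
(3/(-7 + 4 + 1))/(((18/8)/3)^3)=-32/9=-3.56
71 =71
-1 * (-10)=10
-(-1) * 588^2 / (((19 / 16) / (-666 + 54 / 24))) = -3671801280 / 19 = -193252698.95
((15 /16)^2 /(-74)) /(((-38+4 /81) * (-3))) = -6075 /58233856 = -0.00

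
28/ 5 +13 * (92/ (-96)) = -823/ 120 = -6.86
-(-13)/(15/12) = 52/5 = 10.40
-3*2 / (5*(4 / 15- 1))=18 / 11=1.64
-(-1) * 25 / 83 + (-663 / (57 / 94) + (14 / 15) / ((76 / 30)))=-90694 / 83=-1092.70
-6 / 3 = -2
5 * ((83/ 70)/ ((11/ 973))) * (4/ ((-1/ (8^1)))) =-184592/ 11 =-16781.09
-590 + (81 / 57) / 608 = -6815653 / 11552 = -590.00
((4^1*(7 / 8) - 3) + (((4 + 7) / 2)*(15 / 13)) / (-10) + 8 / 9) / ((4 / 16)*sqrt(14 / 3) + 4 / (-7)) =-19768 / 1599 - 17297*sqrt(42) / 9594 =-24.05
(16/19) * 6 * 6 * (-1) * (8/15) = -1536/95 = -16.17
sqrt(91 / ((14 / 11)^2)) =11 *sqrt(91) / 14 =7.50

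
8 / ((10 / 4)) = 16 / 5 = 3.20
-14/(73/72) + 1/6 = -5975/438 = -13.64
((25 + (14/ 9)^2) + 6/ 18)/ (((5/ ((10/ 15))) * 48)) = 281/ 3645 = 0.08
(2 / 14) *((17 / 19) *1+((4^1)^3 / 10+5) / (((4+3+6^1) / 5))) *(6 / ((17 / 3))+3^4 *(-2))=-187776 / 1547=-121.38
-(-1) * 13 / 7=13 / 7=1.86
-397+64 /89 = -35269 /89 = -396.28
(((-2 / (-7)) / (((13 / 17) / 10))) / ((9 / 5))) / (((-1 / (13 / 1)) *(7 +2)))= -3.00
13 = 13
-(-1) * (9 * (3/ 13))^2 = 729/ 169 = 4.31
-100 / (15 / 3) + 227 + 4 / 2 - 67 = 142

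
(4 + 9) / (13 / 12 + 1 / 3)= 156 / 17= 9.18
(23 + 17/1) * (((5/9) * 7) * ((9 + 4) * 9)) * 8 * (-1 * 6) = -873600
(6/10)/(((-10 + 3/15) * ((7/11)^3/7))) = -3993/2401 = -1.66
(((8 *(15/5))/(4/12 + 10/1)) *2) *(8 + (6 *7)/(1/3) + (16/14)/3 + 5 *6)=165696/217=763.58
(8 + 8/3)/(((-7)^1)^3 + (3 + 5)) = -32/1005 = -0.03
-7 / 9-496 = -4471 / 9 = -496.78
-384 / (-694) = 192 / 347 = 0.55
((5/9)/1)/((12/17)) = 85/108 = 0.79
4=4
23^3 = 12167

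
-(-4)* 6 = 24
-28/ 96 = -7/ 24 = -0.29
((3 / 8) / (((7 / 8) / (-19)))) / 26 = -57 / 182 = -0.31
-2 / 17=-0.12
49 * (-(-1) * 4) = 196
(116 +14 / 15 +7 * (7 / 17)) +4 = 123.82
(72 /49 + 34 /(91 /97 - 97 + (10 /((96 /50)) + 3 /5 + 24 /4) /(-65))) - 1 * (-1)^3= 580804933 /274467277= 2.12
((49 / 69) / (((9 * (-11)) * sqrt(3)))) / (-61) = 49 * sqrt(3) / 1250073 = 0.00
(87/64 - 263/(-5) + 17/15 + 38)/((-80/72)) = -268107/3200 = -83.78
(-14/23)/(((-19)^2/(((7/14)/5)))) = -7/41515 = -0.00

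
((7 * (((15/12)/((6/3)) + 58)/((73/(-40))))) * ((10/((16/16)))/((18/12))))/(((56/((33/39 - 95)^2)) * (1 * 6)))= -487947600/12337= -39551.56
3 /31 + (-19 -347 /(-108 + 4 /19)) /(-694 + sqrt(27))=96957* sqrt(3) /986335232 + 1827158331 /15288196096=0.12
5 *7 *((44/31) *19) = 29260/31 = 943.87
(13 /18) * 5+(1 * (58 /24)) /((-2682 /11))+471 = 474.60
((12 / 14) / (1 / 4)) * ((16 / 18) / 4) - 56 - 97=-3197 / 21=-152.24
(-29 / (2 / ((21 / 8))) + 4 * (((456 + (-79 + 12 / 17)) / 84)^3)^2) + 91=70195758861028721459113 / 2119870119423845376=33113.24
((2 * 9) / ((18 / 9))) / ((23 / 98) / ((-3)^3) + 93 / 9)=0.87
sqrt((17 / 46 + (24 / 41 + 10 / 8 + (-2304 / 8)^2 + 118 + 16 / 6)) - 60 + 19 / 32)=sqrt(42517039998534) / 22632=288.11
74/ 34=37/ 17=2.18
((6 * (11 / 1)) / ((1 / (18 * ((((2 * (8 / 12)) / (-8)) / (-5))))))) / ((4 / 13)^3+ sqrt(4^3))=24167 / 4900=4.93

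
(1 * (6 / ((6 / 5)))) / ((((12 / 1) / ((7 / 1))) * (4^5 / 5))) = 175 / 12288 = 0.01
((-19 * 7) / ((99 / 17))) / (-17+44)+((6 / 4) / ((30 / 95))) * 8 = 99313 / 2673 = 37.15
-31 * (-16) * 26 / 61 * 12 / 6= 25792 / 61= 422.82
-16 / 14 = -8 / 7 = -1.14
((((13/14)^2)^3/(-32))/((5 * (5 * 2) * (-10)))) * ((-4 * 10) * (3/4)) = -14480427/12047257600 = -0.00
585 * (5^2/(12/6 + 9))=14625/11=1329.55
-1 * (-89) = 89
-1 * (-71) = 71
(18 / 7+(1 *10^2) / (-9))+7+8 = 407 / 63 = 6.46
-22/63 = -0.35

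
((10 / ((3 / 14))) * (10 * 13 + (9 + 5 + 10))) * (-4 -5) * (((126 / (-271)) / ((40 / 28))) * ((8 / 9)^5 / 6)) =3461742592 / 1778031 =1946.95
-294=-294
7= 7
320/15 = 64/3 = 21.33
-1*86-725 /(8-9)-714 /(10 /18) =-3231 /5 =-646.20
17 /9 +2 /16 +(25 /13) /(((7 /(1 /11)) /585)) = 92165 /5544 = 16.62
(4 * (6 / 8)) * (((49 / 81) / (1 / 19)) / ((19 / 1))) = 1.81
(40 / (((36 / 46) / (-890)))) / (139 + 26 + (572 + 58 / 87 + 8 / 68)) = -6959800 / 112881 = -61.66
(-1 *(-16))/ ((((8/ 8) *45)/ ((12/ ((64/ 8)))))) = 8/ 15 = 0.53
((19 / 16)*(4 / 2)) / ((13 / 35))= 665 / 104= 6.39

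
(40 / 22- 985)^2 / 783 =12996025 / 10527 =1234.54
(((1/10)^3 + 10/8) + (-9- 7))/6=-14749/6000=-2.46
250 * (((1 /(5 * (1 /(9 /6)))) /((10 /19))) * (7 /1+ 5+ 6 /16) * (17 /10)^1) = 95931 /32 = 2997.84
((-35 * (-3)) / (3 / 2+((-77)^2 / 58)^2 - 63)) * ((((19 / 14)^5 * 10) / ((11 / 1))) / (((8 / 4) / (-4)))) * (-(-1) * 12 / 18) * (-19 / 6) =197827929605 / 1107555479646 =0.18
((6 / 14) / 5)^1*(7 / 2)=3 / 10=0.30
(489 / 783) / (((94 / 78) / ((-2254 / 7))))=-682318 / 4089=-166.87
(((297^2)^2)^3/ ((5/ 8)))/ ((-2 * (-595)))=1884245050438765844170375448964/ 2975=633359680819753224931218600.00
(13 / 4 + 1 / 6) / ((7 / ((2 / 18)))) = 41 / 756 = 0.05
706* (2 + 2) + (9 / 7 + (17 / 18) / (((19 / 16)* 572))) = 483607219 / 171171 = 2825.29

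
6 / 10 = 3 / 5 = 0.60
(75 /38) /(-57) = -25 /722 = -0.03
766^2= 586756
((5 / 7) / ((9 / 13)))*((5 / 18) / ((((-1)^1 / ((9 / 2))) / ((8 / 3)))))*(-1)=650 / 189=3.44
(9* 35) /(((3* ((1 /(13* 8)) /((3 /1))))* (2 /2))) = 32760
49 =49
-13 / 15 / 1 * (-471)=408.20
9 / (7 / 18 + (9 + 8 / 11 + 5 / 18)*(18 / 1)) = 1782 / 35735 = 0.05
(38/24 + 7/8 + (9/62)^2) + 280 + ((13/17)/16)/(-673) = 149078595131/527750448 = 282.48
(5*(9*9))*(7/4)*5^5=8859375/4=2214843.75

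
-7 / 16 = -0.44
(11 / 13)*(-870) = -9570 / 13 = -736.15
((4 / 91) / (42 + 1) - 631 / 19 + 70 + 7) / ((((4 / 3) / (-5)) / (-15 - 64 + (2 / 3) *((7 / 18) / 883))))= 403412795720 / 31096611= 12972.89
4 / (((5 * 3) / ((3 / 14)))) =2 / 35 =0.06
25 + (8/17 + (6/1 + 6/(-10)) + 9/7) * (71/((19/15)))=963479/2261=426.13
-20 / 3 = -6.67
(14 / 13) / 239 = 14 / 3107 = 0.00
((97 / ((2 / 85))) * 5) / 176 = 41225 / 352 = 117.12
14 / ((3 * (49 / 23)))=46 / 21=2.19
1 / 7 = 0.14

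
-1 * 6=-6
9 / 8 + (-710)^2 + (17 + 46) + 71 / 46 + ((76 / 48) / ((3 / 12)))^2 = 834964771 / 1656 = 504205.78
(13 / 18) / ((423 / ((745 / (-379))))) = -9685 / 2885706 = -0.00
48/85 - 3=-207/85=-2.44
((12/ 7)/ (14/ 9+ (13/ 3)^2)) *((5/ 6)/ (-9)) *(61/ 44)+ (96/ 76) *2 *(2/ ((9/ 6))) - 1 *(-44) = 47.36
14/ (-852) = -7/ 426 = -0.02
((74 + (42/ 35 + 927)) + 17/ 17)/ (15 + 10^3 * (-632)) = -5016/ 3159925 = -0.00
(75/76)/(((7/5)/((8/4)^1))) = 375/266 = 1.41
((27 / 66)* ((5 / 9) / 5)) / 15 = 1 / 330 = 0.00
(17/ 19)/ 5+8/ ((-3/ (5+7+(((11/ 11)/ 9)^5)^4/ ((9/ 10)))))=-992320812433685585674021/ 31184411902481022374565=-31.82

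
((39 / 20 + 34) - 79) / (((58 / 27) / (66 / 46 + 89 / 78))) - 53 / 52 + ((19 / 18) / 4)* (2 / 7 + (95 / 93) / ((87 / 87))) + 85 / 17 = -192218888401 / 4064271120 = -47.29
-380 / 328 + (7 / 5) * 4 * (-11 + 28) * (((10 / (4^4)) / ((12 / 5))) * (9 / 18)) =-12085 / 31488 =-0.38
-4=-4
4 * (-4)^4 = 1024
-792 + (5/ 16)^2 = -202727/ 256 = -791.90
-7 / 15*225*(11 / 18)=-385 / 6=-64.17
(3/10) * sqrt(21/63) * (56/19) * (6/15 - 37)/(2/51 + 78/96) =-4181184 * sqrt(3)/330125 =-21.94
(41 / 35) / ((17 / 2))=82 / 595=0.14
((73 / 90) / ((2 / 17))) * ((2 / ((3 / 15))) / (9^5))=0.00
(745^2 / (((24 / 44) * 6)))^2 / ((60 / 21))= 52184135955875 / 5184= 10066384250.75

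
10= 10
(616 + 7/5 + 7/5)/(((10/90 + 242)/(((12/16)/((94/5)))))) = 41769/409652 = 0.10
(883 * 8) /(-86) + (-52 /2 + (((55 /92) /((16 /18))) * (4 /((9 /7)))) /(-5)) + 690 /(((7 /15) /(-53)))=-4346139977 /55384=-78472.84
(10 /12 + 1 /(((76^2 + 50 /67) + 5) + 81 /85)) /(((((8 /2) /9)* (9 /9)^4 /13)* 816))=1070527445 /35830529536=0.03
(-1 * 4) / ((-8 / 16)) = 8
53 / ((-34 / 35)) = -54.56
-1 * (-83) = 83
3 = 3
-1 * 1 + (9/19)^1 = -10/19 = -0.53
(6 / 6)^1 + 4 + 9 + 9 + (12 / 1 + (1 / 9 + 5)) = 361 / 9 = 40.11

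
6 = 6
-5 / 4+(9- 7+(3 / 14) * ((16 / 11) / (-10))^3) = 3490803 / 4658500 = 0.75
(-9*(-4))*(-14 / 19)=-504 / 19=-26.53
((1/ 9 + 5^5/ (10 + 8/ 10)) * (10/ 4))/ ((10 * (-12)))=-15631/ 2592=-6.03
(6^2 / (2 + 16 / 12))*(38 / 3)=684 / 5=136.80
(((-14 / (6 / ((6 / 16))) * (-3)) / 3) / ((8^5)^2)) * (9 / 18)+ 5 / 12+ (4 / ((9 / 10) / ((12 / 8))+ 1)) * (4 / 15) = 55834574869 / 51539607552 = 1.08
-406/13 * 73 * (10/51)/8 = -74095/1326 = -55.88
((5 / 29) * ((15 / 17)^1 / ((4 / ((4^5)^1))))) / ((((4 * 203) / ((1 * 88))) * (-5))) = -84480 / 100079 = -0.84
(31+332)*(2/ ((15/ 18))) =4356/ 5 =871.20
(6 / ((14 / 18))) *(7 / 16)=27 / 8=3.38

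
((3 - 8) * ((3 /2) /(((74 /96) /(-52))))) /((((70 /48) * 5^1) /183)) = 16443648 /1295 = 12697.80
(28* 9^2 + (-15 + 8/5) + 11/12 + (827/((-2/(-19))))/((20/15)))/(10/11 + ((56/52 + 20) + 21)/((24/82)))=139817821/2482570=56.32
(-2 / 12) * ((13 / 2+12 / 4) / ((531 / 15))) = -0.04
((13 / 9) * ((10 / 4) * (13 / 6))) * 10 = 4225 / 54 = 78.24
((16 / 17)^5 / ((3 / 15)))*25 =131072000 / 1419857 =92.31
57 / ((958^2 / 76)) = 1083 / 229441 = 0.00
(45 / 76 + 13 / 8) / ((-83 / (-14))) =2359 / 6308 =0.37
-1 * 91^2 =-8281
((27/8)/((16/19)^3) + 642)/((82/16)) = 21222249/167936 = 126.37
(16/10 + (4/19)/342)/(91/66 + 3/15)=572044/564243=1.01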